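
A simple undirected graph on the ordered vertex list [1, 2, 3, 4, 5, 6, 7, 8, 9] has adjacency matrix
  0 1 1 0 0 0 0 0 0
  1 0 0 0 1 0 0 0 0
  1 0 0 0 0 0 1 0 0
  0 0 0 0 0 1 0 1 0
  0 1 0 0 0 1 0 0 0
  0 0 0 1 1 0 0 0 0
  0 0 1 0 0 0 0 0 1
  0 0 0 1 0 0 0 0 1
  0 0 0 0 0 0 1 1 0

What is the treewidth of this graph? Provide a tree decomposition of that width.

Treewidth 2.
One optimal decomposition is:
Bags: B1 = {1, 3, 7}  B2 = {1, 2, 7}  B3 = {2, 5, 7}  B4 = {5, 6, 7}  B5 = {4, 6, 7}  B6 = {4, 7, 8}  B7 = {7, 8, 9}
Tree: B1–B2, B2–B3, B3–B4, B4–B5, B5–B6, B6–B7

Every bag has size at most 3, so the width is 3 − 1 = 2 and tw(G) ≤ 2. For the lower bound, G contains the cycle 7–3–1–2–5–6–4–8–9–7, so G is not a forest; only forests have treewidth ≤ 1, hence tw(G) ≥ 2. The upper and lower bounds meet at 2, so that is the treewidth.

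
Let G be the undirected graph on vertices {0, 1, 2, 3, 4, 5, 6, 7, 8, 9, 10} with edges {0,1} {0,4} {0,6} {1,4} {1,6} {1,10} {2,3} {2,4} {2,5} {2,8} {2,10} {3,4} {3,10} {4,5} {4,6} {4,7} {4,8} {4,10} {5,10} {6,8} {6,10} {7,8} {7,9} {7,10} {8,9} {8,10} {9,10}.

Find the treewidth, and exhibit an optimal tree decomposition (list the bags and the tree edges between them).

Treewidth 3.
One such decomposition:
Bags: B1 = {4, 6, 8, 10}  B2 = {1, 4, 6, 10}  B3 = {0, 1, 4, 6}  B4 = {4, 7, 8, 10}  B5 = {2, 4, 8, 10}  B6 = {2, 3, 4, 10}  B7 = {7, 8, 9, 10}  B8 = {2, 4, 5, 10}
Tree: B1–B2, B2–B3, B1–B4, B1–B5, B5–B6, B4–B7, B6–B8

The largest bag has 4 vertices, giving width 3; this decomposition certifies tw(G) ≤ 3. On the other hand G contains the 4-clique {7, 8, 9, 10}. A clique must lie in a single bag of any decomposition, so no decomposition can have width below 3. The upper and lower bounds meet at 3, so that is the treewidth.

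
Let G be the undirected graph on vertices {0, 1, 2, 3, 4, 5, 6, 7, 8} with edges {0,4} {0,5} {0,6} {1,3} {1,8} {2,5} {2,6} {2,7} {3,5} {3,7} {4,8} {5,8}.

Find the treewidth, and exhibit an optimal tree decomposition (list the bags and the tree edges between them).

Each bag holds 4 vertices, so the decomposition has width 3, which upper-bounds the treewidth. For the lower bound: the 4 vertex sets {0,4,6}, {2}, {5}, {1,3,7,8} are disjoint, each induces a connected subgraph, and every pair is joined by at least one edge of G. Contracting each set to a single vertex therefore yields K_{4} as a minor, and since treewidth is minor-monotone, tw(G) ≥ tw(K_{4}) = 3. Combining the bounds, tw(G) = 3.

Treewidth 3.
Bags: B1 = {0, 2, 4, 6}  B2 = {0, 2, 4, 5}  B3 = {2, 4, 5, 8}  B4 = {2, 5, 7, 8}  B5 = {3, 5, 7, 8}  B6 = {1, 3, 7, 8}
Tree: B1–B2, B2–B3, B3–B4, B4–B5, B5–B6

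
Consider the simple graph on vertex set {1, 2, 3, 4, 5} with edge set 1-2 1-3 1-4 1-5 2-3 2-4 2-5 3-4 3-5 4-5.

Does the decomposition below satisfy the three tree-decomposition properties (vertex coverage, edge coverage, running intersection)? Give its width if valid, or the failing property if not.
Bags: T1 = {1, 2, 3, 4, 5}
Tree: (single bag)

Yes; width 4.

Checking the three conditions: (i) the bags cover all of {1, 2, 3, 4, 5}; (ii) for each edge, some bag contains both endpoints; (iii) the bags containing any fixed vertex form a subtree. All hold, so the decomposition is valid with width 5 − 1 = 4.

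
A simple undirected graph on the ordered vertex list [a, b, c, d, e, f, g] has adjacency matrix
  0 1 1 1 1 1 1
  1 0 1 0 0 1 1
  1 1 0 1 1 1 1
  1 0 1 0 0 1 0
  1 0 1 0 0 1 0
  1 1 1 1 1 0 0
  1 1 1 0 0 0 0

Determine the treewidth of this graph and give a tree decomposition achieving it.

Treewidth 3.
One such decomposition:
Bags: B1 = {a, c, e, f}  B2 = {a, b, c, f}  B3 = {a, b, c, g}  B4 = {a, c, d, f}
Tree: B1–B2, B2–B3, B2–B4

Each bag holds 4 vertices, so the decomposition has width 3, which upper-bounds the treewidth. For the lower bound, the 4 vertices {a, b, c, g} are pairwise adjacent, and any tree decomposition puts a clique entirely inside one bag — forcing width ≥ 3. Combining the bounds, tw(G) = 3.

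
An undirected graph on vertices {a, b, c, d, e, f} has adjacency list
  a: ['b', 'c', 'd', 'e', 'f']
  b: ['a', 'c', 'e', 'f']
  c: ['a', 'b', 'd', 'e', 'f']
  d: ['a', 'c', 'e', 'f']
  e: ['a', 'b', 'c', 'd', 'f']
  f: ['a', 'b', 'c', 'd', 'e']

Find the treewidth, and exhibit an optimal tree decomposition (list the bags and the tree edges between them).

Every bag has size at most 5, so the width is 5 − 1 = 4 and tw(G) ≤ 4. Conversely, {a, c, d, e, f} is a clique of size 5, and the vertices of any clique must share a bag in every tree decomposition; so some bag has ≥ 5 vertices and tw(G) ≥ 4. Hence tw(G) = 4 exactly.

Treewidth 4.
One optimal decomposition is:
Bags: B1 = {a, b, c, e, f}  B2 = {a, c, d, e, f}
Tree: B1–B2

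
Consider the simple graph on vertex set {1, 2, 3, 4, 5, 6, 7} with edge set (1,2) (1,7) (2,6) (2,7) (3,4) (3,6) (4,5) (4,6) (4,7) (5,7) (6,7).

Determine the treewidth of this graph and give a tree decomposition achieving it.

Treewidth 2.
One such decomposition:
Bags: B1 = {2, 6, 7}  B2 = {1, 2, 7}  B3 = {4, 6, 7}  B4 = {4, 5, 7}  B5 = {3, 4, 6}
Tree: B1–B2, B1–B3, B3–B4, B3–B5

The largest bag has 3 vertices, giving width 2; this decomposition certifies tw(G) ≤ 2. Conversely, {3, 4, 6} is a clique of size 3, and the vertices of any clique must share a bag in every tree decomposition; so some bag has ≥ 3 vertices and tw(G) ≥ 2. Combining the bounds, tw(G) = 2.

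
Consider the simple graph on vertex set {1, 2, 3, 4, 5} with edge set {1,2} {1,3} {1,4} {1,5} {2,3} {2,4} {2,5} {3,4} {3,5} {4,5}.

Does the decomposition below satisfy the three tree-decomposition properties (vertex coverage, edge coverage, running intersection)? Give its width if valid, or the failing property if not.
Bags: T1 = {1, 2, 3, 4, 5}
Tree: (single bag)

Checking the three conditions: (i) the bags cover all of {1, 2, 3, 4, 5}; (ii) for each edge, some bag contains both endpoints; (iii) the bags containing any fixed vertex form a subtree. All hold, so the decomposition is valid with width 5 − 1 = 4.

Yes; width 4.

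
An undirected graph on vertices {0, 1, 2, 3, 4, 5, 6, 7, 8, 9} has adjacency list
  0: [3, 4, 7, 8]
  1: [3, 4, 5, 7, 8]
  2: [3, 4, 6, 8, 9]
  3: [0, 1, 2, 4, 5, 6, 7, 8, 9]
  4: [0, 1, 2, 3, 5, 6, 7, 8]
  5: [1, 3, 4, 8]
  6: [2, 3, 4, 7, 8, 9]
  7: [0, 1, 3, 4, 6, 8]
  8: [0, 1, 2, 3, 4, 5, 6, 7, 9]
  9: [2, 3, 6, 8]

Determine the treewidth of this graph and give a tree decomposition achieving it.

Treewidth 4.
One optimal decomposition is:
Bags: B1 = {2, 3, 4, 6, 8}  B2 = {3, 4, 6, 7, 8}  B3 = {1, 3, 4, 7, 8}  B4 = {2, 3, 6, 8, 9}  B5 = {1, 3, 4, 5, 8}  B6 = {0, 3, 4, 7, 8}
Tree: B1–B2, B2–B3, B1–B4, B3–B5, B2–B6

Each bag holds 5 vertices, so the decomposition has width 4, which upper-bounds the treewidth. Conversely, {2, 3, 6, 8, 9} is a clique of size 5, and the vertices of any clique must share a bag in every tree decomposition; so some bag has ≥ 5 vertices and tw(G) ≥ 4. The upper and lower bounds meet at 4, so that is the treewidth.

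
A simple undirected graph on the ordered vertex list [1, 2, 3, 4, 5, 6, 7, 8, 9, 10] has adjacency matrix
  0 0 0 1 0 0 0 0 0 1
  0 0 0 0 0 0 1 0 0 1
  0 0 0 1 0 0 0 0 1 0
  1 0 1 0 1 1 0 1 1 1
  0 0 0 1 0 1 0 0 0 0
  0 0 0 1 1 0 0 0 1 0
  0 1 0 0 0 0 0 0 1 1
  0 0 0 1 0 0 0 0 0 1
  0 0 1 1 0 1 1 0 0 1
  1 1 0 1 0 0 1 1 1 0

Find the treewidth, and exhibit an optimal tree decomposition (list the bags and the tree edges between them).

Each bag holds 3 vertices, so the decomposition has width 2, which upper-bounds the treewidth. Conversely, {2, 7, 10} is a clique of size 3, and the vertices of any clique must share a bag in every tree decomposition; so some bag has ≥ 3 vertices and tw(G) ≥ 2. Therefore the treewidth is 2.

Treewidth 2.
One optimal decomposition is:
Bags: B1 = {4, 6, 9}  B2 = {4, 9, 10}  B3 = {1, 4, 10}  B4 = {3, 4, 9}  B5 = {4, 8, 10}  B6 = {4, 5, 6}  B7 = {7, 9, 10}  B8 = {2, 7, 10}
Tree: B1–B2, B2–B3, B1–B4, B3–B5, B1–B6, B2–B7, B7–B8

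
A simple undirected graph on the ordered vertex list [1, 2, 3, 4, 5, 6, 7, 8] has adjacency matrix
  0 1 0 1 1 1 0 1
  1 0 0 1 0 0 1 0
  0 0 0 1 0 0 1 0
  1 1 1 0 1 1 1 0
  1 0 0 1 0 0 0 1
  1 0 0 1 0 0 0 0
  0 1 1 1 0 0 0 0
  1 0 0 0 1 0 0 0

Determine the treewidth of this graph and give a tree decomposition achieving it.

Treewidth 2.
One optimal decomposition is:
Bags: B1 = {1, 2, 4}  B2 = {1, 4, 5}  B3 = {2, 4, 7}  B4 = {1, 5, 8}  B5 = {1, 4, 6}  B6 = {3, 4, 7}
Tree: B1–B2, B1–B3, B2–B4, B2–B5, B3–B6

The largest bag has 3 vertices, giving width 2; this decomposition certifies tw(G) ≤ 2. On the other hand G contains the 3-clique {1, 5, 8}. A clique must lie in a single bag of any decomposition, so no decomposition can have width below 2. Therefore the treewidth is 2.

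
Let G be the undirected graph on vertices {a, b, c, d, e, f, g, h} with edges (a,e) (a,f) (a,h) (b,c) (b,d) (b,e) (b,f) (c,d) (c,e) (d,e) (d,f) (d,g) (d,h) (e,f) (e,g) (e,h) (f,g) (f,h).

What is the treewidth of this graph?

A width-3 tree decomposition is:
Bags: B1 = {b, c, d, e}  B2 = {b, d, e, f}  B3 = {d, e, f, h}  B4 = {a, e, f, h}  B5 = {d, e, f, g}
Tree: B1–B2, B2–B3, B3–B4, B2–B5
Every bag has size at most 4, so the width is 4 − 1 = 3 and tw(G) ≤ 3. On the other hand G contains the 4-clique {b, c, d, e}. A clique must lie in a single bag of any decomposition, so no decomposition can have width below 3. Therefore the treewidth is 3.

3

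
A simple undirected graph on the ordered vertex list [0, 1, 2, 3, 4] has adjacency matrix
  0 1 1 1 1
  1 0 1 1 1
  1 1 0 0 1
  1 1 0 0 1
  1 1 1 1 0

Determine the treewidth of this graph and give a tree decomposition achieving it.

Each bag holds 4 vertices, so the decomposition has width 3, which upper-bounds the treewidth. On the other hand G contains the 4-clique {0, 1, 2, 4}. A clique must lie in a single bag of any decomposition, so no decomposition can have width below 3. Combining the bounds, tw(G) = 3.

Treewidth 3.
One such decomposition:
Bags: B1 = {0, 1, 3, 4}  B2 = {0, 1, 2, 4}
Tree: B1–B2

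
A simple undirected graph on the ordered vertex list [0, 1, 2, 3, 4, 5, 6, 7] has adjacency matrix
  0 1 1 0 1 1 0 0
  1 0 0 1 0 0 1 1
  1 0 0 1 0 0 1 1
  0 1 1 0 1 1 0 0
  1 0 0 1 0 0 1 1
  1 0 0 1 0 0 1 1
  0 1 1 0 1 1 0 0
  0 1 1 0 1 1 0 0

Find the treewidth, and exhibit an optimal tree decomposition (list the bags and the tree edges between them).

Each bag holds 5 vertices, so the decomposition has width 4, which upper-bounds the treewidth. For the lower bound: the 5 vertex sets {0,2}, {4,7}, {1,3}, {6}, {5} are disjoint, each induces a connected subgraph, and every pair is joined by at least one edge of G. Contracting each set to a single vertex therefore yields K_{5} as a minor, and since treewidth is minor-monotone, tw(G) ≥ tw(K_{5}) = 4. Hence tw(G) = 4 exactly.

Treewidth 4.
One such decomposition:
Bags: B1 = {0, 2, 3, 6, 7}  B2 = {0, 3, 4, 6, 7}  B3 = {0, 1, 3, 6, 7}  B4 = {0, 3, 5, 6, 7}
Tree: B1–B2, B2–B3, B3–B4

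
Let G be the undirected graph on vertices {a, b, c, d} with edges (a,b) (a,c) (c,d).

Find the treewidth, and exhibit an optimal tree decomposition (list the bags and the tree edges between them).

Treewidth 1.
Bags: B1 = {c, d}  B2 = {a, c}  B3 = {a, b}
Tree: B1–B2, B2–B3

Each bag holds 2 vertices, so the decomposition has width 1, which upper-bounds the treewidth. Since G has at least one edge (e.g. d–c), it is not an edgeless graph, so tw(G) ≥ 1. The upper and lower bounds meet at 1, so that is the treewidth.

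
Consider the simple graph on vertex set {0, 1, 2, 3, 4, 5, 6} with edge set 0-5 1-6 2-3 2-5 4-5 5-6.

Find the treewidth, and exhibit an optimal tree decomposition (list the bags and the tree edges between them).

Treewidth 1.
Bags: B1 = {1, 6}  B2 = {5, 6}  B3 = {4, 5}  B4 = {0, 5}  B5 = {2, 5}  B6 = {2, 3}
Tree: B1–B2, B2–B3, B3–B4, B2–B5, B5–B6

Every bag has size at most 2, so the width is 2 − 1 = 1 and tw(G) ≤ 1. Any graph with an edge has treewidth ≥ 1, and G has the edge 1–6. Hence tw(G) = 1 exactly.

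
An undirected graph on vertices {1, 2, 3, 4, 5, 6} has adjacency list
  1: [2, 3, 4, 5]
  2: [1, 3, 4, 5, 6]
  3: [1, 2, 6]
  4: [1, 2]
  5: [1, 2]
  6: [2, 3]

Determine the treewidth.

2

A width-2 tree decomposition is:
Bags: B1 = {1, 2, 4}  B2 = {1, 2, 3}  B3 = {1, 2, 5}  B4 = {2, 3, 6}
Tree: B1–B2, B1–B3, B2–B4
Each bag holds 3 vertices, so the decomposition has width 2, which upper-bounds the treewidth. For the lower bound, the 3 vertices {1, 2, 3} are pairwise adjacent, and any tree decomposition puts a clique entirely inside one bag — forcing width ≥ 2. Therefore the treewidth is 2.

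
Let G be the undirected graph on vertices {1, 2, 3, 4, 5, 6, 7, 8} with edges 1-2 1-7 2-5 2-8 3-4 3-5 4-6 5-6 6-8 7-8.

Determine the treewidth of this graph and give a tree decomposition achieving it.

Each bag holds 3 vertices, so the decomposition has width 2, which upper-bounds the treewidth. For the lower bound, G contains the cycle 4–3–5–6–4, so G is not a forest; only forests have treewidth ≤ 1, hence tw(G) ≥ 2. Therefore the treewidth is 2.

Treewidth 2.
One such decomposition:
Bags: B1 = {3, 4, 6}  B2 = {3, 5, 6}  B3 = {5, 6, 8}  B4 = {2, 5, 8}  B5 = {2, 7, 8}  B6 = {1, 2, 7}
Tree: B1–B2, B2–B3, B3–B4, B4–B5, B5–B6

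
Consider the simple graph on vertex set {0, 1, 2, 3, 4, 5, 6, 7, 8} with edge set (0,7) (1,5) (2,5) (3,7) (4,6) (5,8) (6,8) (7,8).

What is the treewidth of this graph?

A width-1 tree decomposition is:
Bags: B1 = {2, 5}  B2 = {5, 8}  B3 = {7, 8}  B4 = {1, 5}  B5 = {0, 7}  B6 = {6, 8}  B7 = {3, 7}  B8 = {4, 6}
Tree: B1–B2, B2–B3, B2–B4, B3–B5, B3–B6, B3–B7, B6–B8
Each bag holds 2 vertices, so the decomposition has width 1, which upper-bounds the treewidth. G has an edge, so its treewidth is at least 1. Therefore the treewidth is 1.

1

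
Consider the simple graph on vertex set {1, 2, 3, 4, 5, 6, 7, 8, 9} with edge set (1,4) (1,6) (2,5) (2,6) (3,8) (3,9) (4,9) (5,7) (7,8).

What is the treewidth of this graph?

2

A width-2 tree decomposition is:
Bags: B1 = {3, 7, 8}  B2 = {3, 5, 7}  B3 = {2, 3, 5}  B4 = {2, 3, 6}  B5 = {1, 3, 6}  B6 = {1, 3, 4}  B7 = {3, 4, 9}
Tree: B1–B2, B2–B3, B3–B4, B4–B5, B5–B6, B6–B7
Each bag holds 3 vertices, so the decomposition has width 2, which upper-bounds the treewidth. Since 3–8–7–5–2–6–1–4–9–3 is a cycle in G, G is not acyclic. Forests are exactly the graphs of treewidth ≤ 1, so tw(G) ≥ 2. Hence tw(G) = 2 exactly.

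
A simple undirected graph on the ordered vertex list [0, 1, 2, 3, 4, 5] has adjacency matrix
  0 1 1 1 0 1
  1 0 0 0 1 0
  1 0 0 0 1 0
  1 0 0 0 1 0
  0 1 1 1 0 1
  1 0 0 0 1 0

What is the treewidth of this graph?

A width-2 tree decomposition is:
Bags: B1 = {0, 4, 5}  B2 = {0, 3, 4}  B3 = {0, 2, 4}  B4 = {0, 1, 4}
Tree: B1–B2, B2–B3, B3–B4
Every bag has size at most 3, so the width is 3 − 1 = 2 and tw(G) ≤ 2. Since 0–5–4–3–0 is a cycle in G, G is not acyclic. Forests are exactly the graphs of treewidth ≤ 1, so tw(G) ≥ 2. Combining the bounds, tw(G) = 2.

2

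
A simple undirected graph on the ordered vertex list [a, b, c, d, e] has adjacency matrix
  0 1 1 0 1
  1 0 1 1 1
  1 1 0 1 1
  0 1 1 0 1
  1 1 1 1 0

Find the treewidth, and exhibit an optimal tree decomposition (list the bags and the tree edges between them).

Treewidth 3.
One optimal decomposition is:
Bags: B1 = {b, c, d, e}  B2 = {a, b, c, e}
Tree: B1–B2

Each bag holds 4 vertices, so the decomposition has width 3, which upper-bounds the treewidth. On the other hand G contains the 4-clique {b, c, d, e}. A clique must lie in a single bag of any decomposition, so no decomposition can have width below 3. The upper and lower bounds meet at 3, so that is the treewidth.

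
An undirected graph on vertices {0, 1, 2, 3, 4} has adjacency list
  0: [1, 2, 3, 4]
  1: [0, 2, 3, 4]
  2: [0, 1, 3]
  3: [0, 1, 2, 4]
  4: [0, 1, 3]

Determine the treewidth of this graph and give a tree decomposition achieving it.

Treewidth 3.
One optimal decomposition is:
Bags: B1 = {0, 1, 2, 3}  B2 = {0, 1, 3, 4}
Tree: B1–B2

Each bag holds 4 vertices, so the decomposition has width 3, which upper-bounds the treewidth. On the other hand G contains the 4-clique {0, 1, 2, 3}. A clique must lie in a single bag of any decomposition, so no decomposition can have width below 3. The upper and lower bounds meet at 3, so that is the treewidth.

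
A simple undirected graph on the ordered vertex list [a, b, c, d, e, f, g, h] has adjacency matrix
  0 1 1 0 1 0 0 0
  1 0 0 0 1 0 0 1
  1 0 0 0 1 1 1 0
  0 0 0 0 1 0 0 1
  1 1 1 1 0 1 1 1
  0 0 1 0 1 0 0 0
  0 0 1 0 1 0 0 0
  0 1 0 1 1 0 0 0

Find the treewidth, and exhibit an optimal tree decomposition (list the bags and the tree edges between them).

Treewidth 2.
One such decomposition:
Bags: B1 = {a, b, e}  B2 = {b, e, h}  B3 = {a, c, e}  B4 = {c, e, g}  B5 = {d, e, h}  B6 = {c, e, f}
Tree: B1–B2, B1–B3, B3–B4, B2–B5, B4–B6

Every bag has size at most 3, so the width is 3 − 1 = 2 and tw(G) ≤ 2. For the lower bound, the 3 vertices {d, e, h} are pairwise adjacent, and any tree decomposition puts a clique entirely inside one bag — forcing width ≥ 2. Combining the bounds, tw(G) = 2.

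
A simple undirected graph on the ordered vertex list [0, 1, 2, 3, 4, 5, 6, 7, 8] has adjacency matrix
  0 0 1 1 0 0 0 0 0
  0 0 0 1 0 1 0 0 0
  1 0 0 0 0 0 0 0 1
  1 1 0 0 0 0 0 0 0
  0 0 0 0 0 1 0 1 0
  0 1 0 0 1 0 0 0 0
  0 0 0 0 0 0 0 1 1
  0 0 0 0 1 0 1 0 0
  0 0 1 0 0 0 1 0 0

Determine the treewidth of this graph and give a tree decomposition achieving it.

Treewidth 2.
Bags: B1 = {0, 1, 3}  B2 = {0, 1, 5}  B3 = {0, 4, 5}  B4 = {0, 4, 7}  B5 = {0, 6, 7}  B6 = {0, 6, 8}  B7 = {0, 2, 8}
Tree: B1–B2, B2–B3, B3–B4, B4–B5, B5–B6, B6–B7

Each bag holds 3 vertices, so the decomposition has width 2, which upper-bounds the treewidth. The edges 0–3–1–5–4–7–6–8–2–0 form a cycle, so G is not a tree and its treewidth is at least 2. The upper and lower bounds meet at 2, so that is the treewidth.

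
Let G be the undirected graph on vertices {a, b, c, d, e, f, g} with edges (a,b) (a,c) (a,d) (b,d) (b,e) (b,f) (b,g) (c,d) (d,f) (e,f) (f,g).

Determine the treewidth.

2

A width-2 tree decomposition is:
Bags: B1 = {b, e, f}  B2 = {b, d, f}  B3 = {b, f, g}  B4 = {a, b, d}  B5 = {a, c, d}
Tree: B1–B2, B2–B3, B2–B4, B4–B5
Each bag holds 3 vertices, so the decomposition has width 2, which upper-bounds the treewidth. For the lower bound, the 3 vertices {a, c, d} are pairwise adjacent, and any tree decomposition puts a clique entirely inside one bag — forcing width ≥ 2. Combining the bounds, tw(G) = 2.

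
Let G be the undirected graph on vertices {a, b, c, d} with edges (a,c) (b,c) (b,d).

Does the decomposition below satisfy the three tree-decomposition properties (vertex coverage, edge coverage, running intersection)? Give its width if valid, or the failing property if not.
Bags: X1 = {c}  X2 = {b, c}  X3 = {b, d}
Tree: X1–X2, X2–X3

A tree decomposition must satisfy three properties: every vertex lies in some bag; for every edge, both endpoints lie together in some bag; and for every vertex, the bags containing it form a connected subtree. Here vertex a appears in no bag, so the decomposition is invalid.

No — vertex a appears in no bag.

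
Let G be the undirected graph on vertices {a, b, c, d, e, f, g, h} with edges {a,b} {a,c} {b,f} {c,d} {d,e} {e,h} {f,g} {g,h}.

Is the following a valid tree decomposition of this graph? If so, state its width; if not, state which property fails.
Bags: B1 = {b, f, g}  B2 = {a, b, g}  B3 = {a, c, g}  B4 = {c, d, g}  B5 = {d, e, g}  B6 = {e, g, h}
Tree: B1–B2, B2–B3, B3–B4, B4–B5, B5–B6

Yes; width 2.

Checking the three conditions: (i) the bags cover all of {a, b, c, d, e, f, g, h}; (ii) for each edge, some bag contains both endpoints; (iii) the bags containing any fixed vertex form a subtree. All hold, so the decomposition is valid with width 3 − 1 = 2.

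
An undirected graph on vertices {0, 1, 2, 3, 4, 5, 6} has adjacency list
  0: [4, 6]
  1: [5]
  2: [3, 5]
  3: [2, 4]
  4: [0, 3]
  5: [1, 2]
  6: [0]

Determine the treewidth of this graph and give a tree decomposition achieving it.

Treewidth 1.
One optimal decomposition is:
Bags: B1 = {1, 5}  B2 = {2, 5}  B3 = {2, 3}  B4 = {3, 4}  B5 = {0, 4}  B6 = {0, 6}
Tree: B1–B2, B2–B3, B3–B4, B4–B5, B5–B6

Each bag holds 2 vertices, so the decomposition has width 1, which upper-bounds the treewidth. Any graph with an edge has treewidth ≥ 1, and G has the edge 1–5. The upper and lower bounds meet at 1, so that is the treewidth.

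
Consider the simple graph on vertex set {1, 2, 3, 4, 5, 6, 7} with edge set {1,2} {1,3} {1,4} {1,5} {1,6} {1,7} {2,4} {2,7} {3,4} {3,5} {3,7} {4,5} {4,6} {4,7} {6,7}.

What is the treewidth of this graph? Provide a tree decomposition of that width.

Every bag has size at most 4, so the width is 4 − 1 = 3 and tw(G) ≤ 3. On the other hand G contains the 4-clique {1, 3, 4, 5}. A clique must lie in a single bag of any decomposition, so no decomposition can have width below 3. Hence tw(G) = 3 exactly.

Treewidth 3.
Bags: B1 = {1, 3, 4, 5}  B2 = {1, 3, 4, 7}  B3 = {1, 2, 4, 7}  B4 = {1, 4, 6, 7}
Tree: B1–B2, B2–B3, B3–B4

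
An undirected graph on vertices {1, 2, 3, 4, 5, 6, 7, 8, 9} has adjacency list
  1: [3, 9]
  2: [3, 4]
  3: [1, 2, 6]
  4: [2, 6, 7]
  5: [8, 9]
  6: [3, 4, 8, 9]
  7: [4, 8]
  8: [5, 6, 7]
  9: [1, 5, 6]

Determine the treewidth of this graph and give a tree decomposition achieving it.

Treewidth 3.
One such decomposition:
Bags: B1 = {2, 4, 7, 8}  B2 = {2, 4, 6, 8}  B3 = {2, 3, 6, 8}  B4 = {3, 5, 6, 8}  B5 = {3, 5, 6, 9}  B6 = {1, 3, 5, 9}
Tree: B1–B2, B2–B3, B3–B4, B4–B5, B5–B6

Every bag has size at most 4, so the width is 4 − 1 = 3 and tw(G) ≤ 3. For the lower bound: the 4 vertex sets {2,4,7}, {8}, {6}, {1,3,5,9} are disjoint, each induces a connected subgraph, and every pair is joined by at least one edge of G. Contracting each set to a single vertex therefore yields K_{4} as a minor, and since treewidth is minor-monotone, tw(G) ≥ tw(K_{4}) = 3. The upper and lower bounds meet at 3, so that is the treewidth.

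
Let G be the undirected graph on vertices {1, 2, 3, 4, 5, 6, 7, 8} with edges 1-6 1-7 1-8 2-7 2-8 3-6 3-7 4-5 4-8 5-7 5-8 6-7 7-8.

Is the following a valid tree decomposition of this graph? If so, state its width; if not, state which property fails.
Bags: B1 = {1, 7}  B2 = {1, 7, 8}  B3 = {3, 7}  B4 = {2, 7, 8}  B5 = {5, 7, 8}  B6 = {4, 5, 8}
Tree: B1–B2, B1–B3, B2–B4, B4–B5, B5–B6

A tree decomposition must satisfy three properties: every vertex lies in some bag; for every edge, both endpoints lie together in some bag; and for every vertex, the bags containing it form a connected subtree. Here vertex 6 appears in no bag, so the decomposition is invalid.

No — vertex 6 appears in no bag.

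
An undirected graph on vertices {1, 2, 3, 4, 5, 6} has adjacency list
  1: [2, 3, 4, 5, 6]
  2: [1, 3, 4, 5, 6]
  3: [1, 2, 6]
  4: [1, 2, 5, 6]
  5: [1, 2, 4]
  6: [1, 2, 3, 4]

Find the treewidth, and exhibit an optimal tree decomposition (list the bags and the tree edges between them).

Treewidth 3.
Bags: B1 = {1, 2, 3, 6}  B2 = {1, 2, 4, 6}  B3 = {1, 2, 4, 5}
Tree: B1–B2, B2–B3

The largest bag has 4 vertices, giving width 3; this decomposition certifies tw(G) ≤ 3. On the other hand G contains the 4-clique {1, 2, 3, 6}. A clique must lie in a single bag of any decomposition, so no decomposition can have width below 3. Hence tw(G) = 3 exactly.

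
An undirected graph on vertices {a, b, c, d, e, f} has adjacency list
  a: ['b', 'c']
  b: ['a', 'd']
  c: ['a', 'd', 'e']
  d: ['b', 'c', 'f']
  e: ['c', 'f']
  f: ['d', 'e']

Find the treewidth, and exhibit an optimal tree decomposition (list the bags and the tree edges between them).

The largest bag has 3 vertices, giving width 2; this decomposition certifies tw(G) ≤ 2. For the lower bound, G contains the cycle f–e–c–d–f, so G is not a forest; only forests have treewidth ≤ 1, hence tw(G) ≥ 2. Combining the bounds, tw(G) = 2.

Treewidth 2.
One optimal decomposition is:
Bags: B1 = {d, e, f}  B2 = {c, d, e}  B3 = {b, c, d}  B4 = {a, b, c}
Tree: B1–B2, B2–B3, B3–B4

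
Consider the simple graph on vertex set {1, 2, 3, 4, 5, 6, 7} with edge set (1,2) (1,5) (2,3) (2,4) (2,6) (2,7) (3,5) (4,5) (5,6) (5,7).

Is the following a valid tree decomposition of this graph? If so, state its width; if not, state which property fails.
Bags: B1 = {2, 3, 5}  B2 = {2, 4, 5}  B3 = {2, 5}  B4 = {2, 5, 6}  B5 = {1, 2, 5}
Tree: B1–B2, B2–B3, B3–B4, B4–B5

A tree decomposition must satisfy three properties: every vertex lies in some bag; for every edge, both endpoints lie together in some bag; and for every vertex, the bags containing it form a connected subtree. Here vertex 7 appears in no bag, so the decomposition is invalid.

No — vertex 7 appears in no bag.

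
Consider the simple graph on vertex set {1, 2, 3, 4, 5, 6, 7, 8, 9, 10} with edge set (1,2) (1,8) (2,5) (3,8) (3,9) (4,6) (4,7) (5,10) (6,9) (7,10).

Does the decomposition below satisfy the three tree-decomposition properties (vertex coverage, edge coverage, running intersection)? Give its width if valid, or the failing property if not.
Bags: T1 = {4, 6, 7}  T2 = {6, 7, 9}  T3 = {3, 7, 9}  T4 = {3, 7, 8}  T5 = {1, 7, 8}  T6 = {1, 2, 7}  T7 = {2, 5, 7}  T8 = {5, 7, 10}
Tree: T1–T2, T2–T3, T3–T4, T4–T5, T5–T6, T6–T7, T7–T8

Yes; width 2.

Checking the three conditions: (i) the bags cover all of {1, 2, 3, 4, 5, 6, 7, 8, 9, 10}; (ii) for each edge, some bag contains both endpoints; (iii) the bags containing any fixed vertex form a subtree. All hold, so the decomposition is valid with width 3 − 1 = 2.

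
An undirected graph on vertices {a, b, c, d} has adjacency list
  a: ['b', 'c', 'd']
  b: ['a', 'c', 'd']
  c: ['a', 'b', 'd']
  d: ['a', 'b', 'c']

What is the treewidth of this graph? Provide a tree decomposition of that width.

A single bag containing all 4 vertices is trivially a valid decomposition of width 3. Conversely, {a, b, c, d} is a clique of size 4, and the vertices of any clique must share a bag in every tree decomposition; so some bag has ≥ 4 vertices and tw(G) ≥ 3. Therefore the treewidth is 3.

Treewidth 3.
One such decomposition:
Bags: B1 = {a, b, c, d}
Tree: (single bag)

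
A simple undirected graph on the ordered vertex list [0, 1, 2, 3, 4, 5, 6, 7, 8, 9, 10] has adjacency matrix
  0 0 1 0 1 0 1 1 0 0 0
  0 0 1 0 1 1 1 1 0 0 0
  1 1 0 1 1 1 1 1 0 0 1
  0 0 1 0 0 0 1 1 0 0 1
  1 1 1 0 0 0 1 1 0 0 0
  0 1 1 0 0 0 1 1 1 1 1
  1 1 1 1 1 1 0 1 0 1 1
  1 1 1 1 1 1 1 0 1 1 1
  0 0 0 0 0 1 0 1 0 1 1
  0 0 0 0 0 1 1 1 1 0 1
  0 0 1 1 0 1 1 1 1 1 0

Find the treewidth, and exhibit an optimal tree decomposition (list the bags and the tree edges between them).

Treewidth 4.
Bags: B1 = {1, 2, 4, 6, 7}  B2 = {1, 2, 5, 6, 7}  B3 = {2, 5, 6, 7, 10}  B4 = {5, 6, 7, 9, 10}  B5 = {2, 3, 6, 7, 10}  B6 = {5, 7, 8, 9, 10}  B7 = {0, 2, 4, 6, 7}
Tree: B1–B2, B2–B3, B3–B4, B3–B5, B4–B6, B1–B7

Each bag holds 5 vertices, so the decomposition has width 4, which upper-bounds the treewidth. On the other hand G contains the 5-clique {5, 7, 8, 9, 10}. A clique must lie in a single bag of any decomposition, so no decomposition can have width below 4. Therefore the treewidth is 4.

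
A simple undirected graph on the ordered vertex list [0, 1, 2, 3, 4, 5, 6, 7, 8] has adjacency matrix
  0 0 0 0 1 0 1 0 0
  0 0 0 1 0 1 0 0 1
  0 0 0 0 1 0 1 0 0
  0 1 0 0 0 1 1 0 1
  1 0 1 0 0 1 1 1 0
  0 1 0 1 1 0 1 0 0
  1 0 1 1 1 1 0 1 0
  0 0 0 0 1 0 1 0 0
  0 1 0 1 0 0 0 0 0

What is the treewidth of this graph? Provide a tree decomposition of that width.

Treewidth 2.
One such decomposition:
Bags: B1 = {4, 6, 7}  B2 = {4, 5, 6}  B3 = {0, 4, 6}  B4 = {3, 5, 6}  B5 = {1, 3, 5}  B6 = {2, 4, 6}  B7 = {1, 3, 8}
Tree: B1–B2, B1–B3, B2–B4, B4–B5, B3–B6, B5–B7

Each bag holds 3 vertices, so the decomposition has width 2, which upper-bounds the treewidth. Conversely, {1, 3, 8} is a clique of size 3, and the vertices of any clique must share a bag in every tree decomposition; so some bag has ≥ 3 vertices and tw(G) ≥ 2. The upper and lower bounds meet at 2, so that is the treewidth.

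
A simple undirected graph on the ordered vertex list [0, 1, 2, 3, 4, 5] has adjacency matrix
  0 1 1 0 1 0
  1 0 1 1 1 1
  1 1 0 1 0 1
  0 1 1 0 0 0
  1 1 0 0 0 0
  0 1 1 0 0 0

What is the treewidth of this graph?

2

A width-2 tree decomposition is:
Bags: B1 = {0, 1, 2}  B2 = {0, 1, 4}  B3 = {1, 2, 5}  B4 = {1, 2, 3}
Tree: B1–B2, B1–B3, B1–B4
Each bag holds 3 vertices, so the decomposition has width 2, which upper-bounds the treewidth. For the lower bound, the 3 vertices {0, 1, 2} are pairwise adjacent, and any tree decomposition puts a clique entirely inside one bag — forcing width ≥ 2. The upper and lower bounds meet at 2, so that is the treewidth.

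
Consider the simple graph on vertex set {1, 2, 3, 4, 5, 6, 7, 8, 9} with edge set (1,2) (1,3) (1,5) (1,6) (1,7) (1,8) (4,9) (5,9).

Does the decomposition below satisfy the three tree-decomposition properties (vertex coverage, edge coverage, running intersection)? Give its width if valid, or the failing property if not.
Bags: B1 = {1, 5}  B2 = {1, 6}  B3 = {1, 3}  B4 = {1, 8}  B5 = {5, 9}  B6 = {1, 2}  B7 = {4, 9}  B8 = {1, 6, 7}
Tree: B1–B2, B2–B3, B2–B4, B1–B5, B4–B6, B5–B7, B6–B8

A tree decomposition must satisfy three properties: every vertex lies in some bag; for every edge, both endpoints lie together in some bag; and for every vertex, the bags containing it form a connected subtree. Here bags containing vertex 6 are not connected in the tree, so the decomposition is invalid.

No — bags containing vertex 6 are not connected in the tree.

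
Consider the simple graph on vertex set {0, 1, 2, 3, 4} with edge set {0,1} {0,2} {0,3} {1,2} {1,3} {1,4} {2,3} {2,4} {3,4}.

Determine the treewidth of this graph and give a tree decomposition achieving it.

Treewidth 3.
One optimal decomposition is:
Bags: B1 = {1, 2, 3, 4}  B2 = {0, 1, 2, 3}
Tree: B1–B2

The largest bag has 4 vertices, giving width 3; this decomposition certifies tw(G) ≤ 3. For the lower bound, the 4 vertices {0, 1, 2, 3} are pairwise adjacent, and any tree decomposition puts a clique entirely inside one bag — forcing width ≥ 3. Therefore the treewidth is 3.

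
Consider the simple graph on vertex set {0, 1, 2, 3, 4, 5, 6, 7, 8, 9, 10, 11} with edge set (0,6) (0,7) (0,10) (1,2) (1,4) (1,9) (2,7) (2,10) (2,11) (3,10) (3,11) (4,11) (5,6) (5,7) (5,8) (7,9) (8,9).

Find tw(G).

A width-3 tree decomposition is:
Bags: B1 = {5, 6, 8, 9}  B2 = {5, 6, 7, 9}  B3 = {0, 6, 7, 9}  B4 = {0, 1, 7, 9}  B5 = {0, 1, 2, 7}  B6 = {0, 1, 2, 10}  B7 = {1, 2, 4, 10}  B8 = {2, 4, 10, 11}  B9 = {3, 4, 10, 11}
Tree: B1–B2, B2–B3, B3–B4, B4–B5, B5–B6, B6–B7, B7–B8, B8–B9
The largest bag has 4 vertices, giving width 3; this decomposition certifies tw(G) ≤ 3. For the lower bound: the 4 vertex sets {5,6,8}, {9}, {7}, {0,1,2,10} are disjoint, each induces a connected subgraph, and every pair is joined by at least one edge of G. Contracting each set to a single vertex therefore yields K_{4} as a minor, and since treewidth is minor-monotone, tw(G) ≥ tw(K_{4}) = 3. Combining the bounds, tw(G) = 3.

3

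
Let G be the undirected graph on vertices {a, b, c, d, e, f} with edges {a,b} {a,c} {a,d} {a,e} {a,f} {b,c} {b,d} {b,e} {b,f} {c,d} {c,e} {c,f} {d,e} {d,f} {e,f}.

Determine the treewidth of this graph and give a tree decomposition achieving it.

A single bag containing all 6 vertices is trivially a valid decomposition of width 5. On the other hand G contains the 6-clique {a, b, c, d, e, f}. A clique must lie in a single bag of any decomposition, so no decomposition can have width below 5. The upper and lower bounds meet at 5, so that is the treewidth.

Treewidth 5.
One such decomposition:
Bags: B1 = {a, b, c, d, e, f}
Tree: (single bag)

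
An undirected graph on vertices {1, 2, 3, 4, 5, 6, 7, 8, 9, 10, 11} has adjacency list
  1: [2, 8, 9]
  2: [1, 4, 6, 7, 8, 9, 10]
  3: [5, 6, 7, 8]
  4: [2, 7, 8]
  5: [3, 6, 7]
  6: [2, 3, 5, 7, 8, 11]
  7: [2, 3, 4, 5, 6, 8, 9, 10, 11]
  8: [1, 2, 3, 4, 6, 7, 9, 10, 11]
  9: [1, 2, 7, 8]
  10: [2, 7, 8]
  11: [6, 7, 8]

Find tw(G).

3

A width-3 tree decomposition is:
Bags: B1 = {2, 6, 7, 8}  B2 = {3, 6, 7, 8}  B3 = {6, 7, 8, 11}  B4 = {2, 7, 8, 9}  B5 = {2, 7, 8, 10}  B6 = {1, 2, 8, 9}  B7 = {3, 5, 6, 7}  B8 = {2, 4, 7, 8}
Tree: B1–B2, B2–B3, B1–B4, B4–B5, B4–B6, B2–B7, B4–B8
Every bag has size at most 4, so the width is 4 − 1 = 3 and tw(G) ≤ 3. For the lower bound, the 4 vertices {1, 2, 8, 9} are pairwise adjacent, and any tree decomposition puts a clique entirely inside one bag — forcing width ≥ 3. Hence tw(G) = 3 exactly.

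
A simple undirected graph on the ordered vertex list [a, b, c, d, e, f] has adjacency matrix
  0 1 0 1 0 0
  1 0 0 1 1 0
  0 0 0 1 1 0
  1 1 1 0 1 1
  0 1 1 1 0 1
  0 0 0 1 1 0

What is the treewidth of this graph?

A width-2 tree decomposition is:
Bags: B1 = {b, d, e}  B2 = {c, d, e}  B3 = {d, e, f}  B4 = {a, b, d}
Tree: B1–B2, B1–B3, B1–B4
The largest bag has 3 vertices, giving width 2; this decomposition certifies tw(G) ≤ 2. On the other hand G contains the 3-clique {c, d, e}. A clique must lie in a single bag of any decomposition, so no decomposition can have width below 2. Therefore the treewidth is 2.

2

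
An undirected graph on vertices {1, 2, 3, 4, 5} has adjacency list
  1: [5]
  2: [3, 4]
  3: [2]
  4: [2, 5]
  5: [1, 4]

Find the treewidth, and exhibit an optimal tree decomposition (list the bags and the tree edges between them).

Treewidth 1.
One optimal decomposition is:
Bags: B1 = {1, 5}  B2 = {4, 5}  B3 = {2, 4}  B4 = {2, 3}
Tree: B1–B2, B2–B3, B3–B4

Each bag holds 2 vertices, so the decomposition has width 1, which upper-bounds the treewidth. Any graph with an edge has treewidth ≥ 1, and G has the edge 1–5. Combining the bounds, tw(G) = 1.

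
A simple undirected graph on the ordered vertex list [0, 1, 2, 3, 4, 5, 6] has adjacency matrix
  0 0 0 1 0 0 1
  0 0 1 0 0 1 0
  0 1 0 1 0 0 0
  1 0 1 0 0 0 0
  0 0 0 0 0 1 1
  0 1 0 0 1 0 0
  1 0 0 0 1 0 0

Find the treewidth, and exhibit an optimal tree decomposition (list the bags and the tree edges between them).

Treewidth 2.
Bags: B1 = {4, 5, 6}  B2 = {1, 5, 6}  B3 = {1, 2, 6}  B4 = {2, 3, 6}  B5 = {0, 3, 6}
Tree: B1–B2, B2–B3, B3–B4, B4–B5

Every bag has size at most 3, so the width is 3 − 1 = 2 and tw(G) ≤ 2. Since 6–4–5–1–2–3–0–6 is a cycle in G, G is not acyclic. Forests are exactly the graphs of treewidth ≤ 1, so tw(G) ≥ 2. Therefore the treewidth is 2.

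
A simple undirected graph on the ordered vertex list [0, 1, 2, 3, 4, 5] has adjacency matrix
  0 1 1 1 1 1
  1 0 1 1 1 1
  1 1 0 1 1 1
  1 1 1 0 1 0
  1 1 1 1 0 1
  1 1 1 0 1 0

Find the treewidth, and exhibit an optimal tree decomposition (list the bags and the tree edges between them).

Each bag holds 5 vertices, so the decomposition has width 4, which upper-bounds the treewidth. On the other hand G contains the 5-clique {0, 1, 2, 3, 4}. A clique must lie in a single bag of any decomposition, so no decomposition can have width below 4. Combining the bounds, tw(G) = 4.

Treewidth 4.
One such decomposition:
Bags: B1 = {0, 1, 2, 3, 4}  B2 = {0, 1, 2, 4, 5}
Tree: B1–B2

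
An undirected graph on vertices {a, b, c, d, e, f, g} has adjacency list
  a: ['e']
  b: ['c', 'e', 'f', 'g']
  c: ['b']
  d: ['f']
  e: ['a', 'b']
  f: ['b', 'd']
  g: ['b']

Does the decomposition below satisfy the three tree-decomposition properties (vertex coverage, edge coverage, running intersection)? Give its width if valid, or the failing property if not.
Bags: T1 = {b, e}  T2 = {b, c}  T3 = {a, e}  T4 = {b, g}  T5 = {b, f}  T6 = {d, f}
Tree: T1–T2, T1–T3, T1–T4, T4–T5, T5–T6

Checking the three conditions: (i) the bags cover all of {a, b, c, d, e, f, g}; (ii) for each edge, some bag contains both endpoints; (iii) the bags containing any fixed vertex form a subtree. All hold, so the decomposition is valid with width 2 − 1 = 1.

Yes; width 1.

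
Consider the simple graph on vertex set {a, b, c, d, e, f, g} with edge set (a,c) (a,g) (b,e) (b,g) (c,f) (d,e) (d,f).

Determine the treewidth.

A width-2 tree decomposition is:
Bags: B1 = {b, e, g}  B2 = {d, e, g}  B3 = {d, f, g}  B4 = {c, f, g}  B5 = {a, c, g}
Tree: B1–B2, B2–B3, B3–B4, B4–B5
Every bag has size at most 3, so the width is 3 − 1 = 2 and tw(G) ≤ 2. The edges g–b–e–d–f–c–a–g form a cycle, so G is not a tree and its treewidth is at least 2. Combining the bounds, tw(G) = 2.

2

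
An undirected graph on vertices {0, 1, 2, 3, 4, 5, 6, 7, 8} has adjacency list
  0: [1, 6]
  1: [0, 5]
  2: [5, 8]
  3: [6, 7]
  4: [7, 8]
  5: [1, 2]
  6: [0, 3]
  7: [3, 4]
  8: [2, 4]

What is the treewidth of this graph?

2

A width-2 tree decomposition is:
Bags: B1 = {0, 1, 6}  B2 = {1, 3, 6}  B3 = {1, 3, 7}  B4 = {1, 4, 7}  B5 = {1, 4, 8}  B6 = {1, 2, 8}  B7 = {1, 2, 5}
Tree: B1–B2, B2–B3, B3–B4, B4–B5, B5–B6, B6–B7
Every bag has size at most 3, so the width is 3 − 1 = 2 and tw(G) ≤ 2. The edges 1–0–6–3–7–4–8–2–5–1 form a cycle, so G is not a tree and its treewidth is at least 2. The upper and lower bounds meet at 2, so that is the treewidth.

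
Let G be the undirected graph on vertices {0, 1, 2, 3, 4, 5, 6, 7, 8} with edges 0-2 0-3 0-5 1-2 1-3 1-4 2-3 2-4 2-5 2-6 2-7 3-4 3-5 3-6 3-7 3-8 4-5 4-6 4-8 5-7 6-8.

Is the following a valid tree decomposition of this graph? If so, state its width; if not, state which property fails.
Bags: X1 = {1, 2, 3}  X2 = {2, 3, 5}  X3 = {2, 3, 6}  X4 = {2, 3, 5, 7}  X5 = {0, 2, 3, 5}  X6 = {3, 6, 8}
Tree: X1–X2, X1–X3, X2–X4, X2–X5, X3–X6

No — vertex 4 appears in no bag.

A tree decomposition must satisfy three properties: every vertex lies in some bag; for every edge, both endpoints lie together in some bag; and for every vertex, the bags containing it form a connected subtree. Here vertex 4 appears in no bag, so the decomposition is invalid.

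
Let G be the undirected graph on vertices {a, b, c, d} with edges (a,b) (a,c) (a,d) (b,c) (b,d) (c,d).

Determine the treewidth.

A width-3 tree decomposition is:
Bags: B1 = {a, b, c, d}
Tree: (single bag)
With just one bag of size 4, the width is 4 − 1 = 3, so tw(G) ≤ 3. On the other hand G contains the 4-clique {a, b, c, d}. A clique must lie in a single bag of any decomposition, so no decomposition can have width below 3. Hence tw(G) = 3 exactly.

3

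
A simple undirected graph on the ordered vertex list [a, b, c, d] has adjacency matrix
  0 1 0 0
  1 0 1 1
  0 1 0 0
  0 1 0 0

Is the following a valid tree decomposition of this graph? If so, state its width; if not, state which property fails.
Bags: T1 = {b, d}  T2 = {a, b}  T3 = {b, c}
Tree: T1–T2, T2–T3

Vertex coverage: the bags together contain {a, b, c, d}, the full vertex set. Edge coverage: each edge of G has both endpoints in at least one bag. Running intersection: for every vertex, the bags containing it form a connected subtree. All three properties hold, so this is a valid tree decomposition of width max|bag| − 1 = 1, and hence tw(G) ≤ 1.

Yes; width 1.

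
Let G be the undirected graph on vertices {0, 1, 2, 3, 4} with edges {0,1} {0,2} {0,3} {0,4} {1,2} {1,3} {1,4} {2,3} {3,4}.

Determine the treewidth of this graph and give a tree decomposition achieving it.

Treewidth 3.
One optimal decomposition is:
Bags: B1 = {0, 1, 2, 3}  B2 = {0, 1, 3, 4}
Tree: B1–B2

Each bag holds 4 vertices, so the decomposition has width 3, which upper-bounds the treewidth. Conversely, {0, 1, 2, 3} is a clique of size 4, and the vertices of any clique must share a bag in every tree decomposition; so some bag has ≥ 4 vertices and tw(G) ≥ 3. The upper and lower bounds meet at 3, so that is the treewidth.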